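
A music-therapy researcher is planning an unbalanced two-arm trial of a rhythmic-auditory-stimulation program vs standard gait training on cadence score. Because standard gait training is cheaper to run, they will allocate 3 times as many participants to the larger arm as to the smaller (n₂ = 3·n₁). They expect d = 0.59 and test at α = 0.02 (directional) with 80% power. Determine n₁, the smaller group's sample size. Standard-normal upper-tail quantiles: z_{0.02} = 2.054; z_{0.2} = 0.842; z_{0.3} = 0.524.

With allocation ratio k = n₂/n₁ = 3, Var(x̄₁−x̄₂) = σ²(1/n₁ + 1/(k·n₁)) = σ²·(k+1)/(k·n₁).
So n₁ = (1 + 1/k)·((z_{α} + z_β)/d)² = 1.333 × (2.896/0.59)².
n₁ = 1.333 × 24.09 = 32.1.
Round up: n₁ = 33, giving n₂ = 3 × 33 = 99.

n₁ = 33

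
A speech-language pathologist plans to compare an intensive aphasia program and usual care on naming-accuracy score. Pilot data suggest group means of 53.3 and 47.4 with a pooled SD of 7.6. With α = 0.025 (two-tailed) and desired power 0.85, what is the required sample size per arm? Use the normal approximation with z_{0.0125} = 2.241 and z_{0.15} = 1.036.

Cohen's d = |M₁ − M₂| / SD_pooled = |53.3 − 47.4| / 7.6 = 5.9 / 7.6 = 0.776.
For two independent groups with equal n: n = 2·((z_{α/2} + z_β) / d)².
z_{α/2} + z_β = 2.241 + 1.036 = 3.277.
n = 2 × (3.277 / 0.776)² = 2 × 4.223² = 2 × 17.83 = 35.7.
Round up to the next whole participant.

n = 36 per group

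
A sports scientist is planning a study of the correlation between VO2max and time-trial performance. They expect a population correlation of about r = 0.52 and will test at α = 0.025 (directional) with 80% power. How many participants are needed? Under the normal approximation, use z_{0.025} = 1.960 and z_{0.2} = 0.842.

Fisher's z: C = ½·ln((1+r)/(1−r)) = ½·ln(3.1667) = 0.5763.
n = ((z_{α} + z_β)/C)² + 3.
(1.960 + 0.842) / 0.5763 = 2.802 / 0.5763 = 4.862.
n = 4.862² + 3 = 23.64 + 3 = 26.6.
Round up.

n = 27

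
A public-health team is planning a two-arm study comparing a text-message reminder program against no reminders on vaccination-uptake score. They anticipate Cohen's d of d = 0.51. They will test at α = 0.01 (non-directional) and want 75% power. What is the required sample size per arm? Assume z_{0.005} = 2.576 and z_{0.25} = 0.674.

n = 82 per group

For two independent groups with equal n: n = 2·((z_{α/2} + z_β) / d)².
z_{α/2} + z_β = 2.576 + 0.674 = 3.250.
n = 2 × (3.250 / 0.51)² = 2 × 6.373² = 2 × 40.61 = 81.2.
Round up to the next whole participant.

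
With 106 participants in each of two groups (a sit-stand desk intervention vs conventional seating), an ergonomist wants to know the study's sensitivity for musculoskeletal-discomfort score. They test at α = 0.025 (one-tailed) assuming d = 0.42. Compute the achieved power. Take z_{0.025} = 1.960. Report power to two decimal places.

For two equal groups, power = Φ(d·√(n/2) − z_{α}).
d·√(n/2) = 0.42 × √(106/2) = 0.42 × 7.280 = 3.058.
z_β = 3.058 − 1.960 = 1.098.
Power = Φ(1.098) = 0.864.

power ≈ 0.86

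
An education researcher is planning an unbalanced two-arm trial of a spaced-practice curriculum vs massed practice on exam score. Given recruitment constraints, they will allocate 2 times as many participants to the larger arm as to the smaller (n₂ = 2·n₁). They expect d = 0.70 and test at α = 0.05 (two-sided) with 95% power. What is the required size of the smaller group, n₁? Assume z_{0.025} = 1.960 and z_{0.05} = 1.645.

n₁ = 40

With allocation ratio k = n₂/n₁ = 2, Var(x̄₁−x̄₂) = σ²(1/n₁ + 1/(k·n₁)) = σ²·(k+1)/(k·n₁).
So n₁ = (1 + 1/k)·((z_{α/2} + z_β)/d)² = 1.500 × (3.605/0.70)².
n₁ = 1.500 × 26.52 = 39.8.
Round up: n₁ = 40, giving n₂ = 2 × 40 = 80.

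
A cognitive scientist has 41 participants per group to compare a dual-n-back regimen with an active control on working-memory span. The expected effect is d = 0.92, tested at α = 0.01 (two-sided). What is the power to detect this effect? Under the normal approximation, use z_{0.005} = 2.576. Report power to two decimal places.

For two equal groups, power = Φ(d·√(n/2) − z_{α/2}).
d·√(n/2) = 0.92 × √(41/2) = 0.92 × 4.528 = 4.165.
z_β = 4.165 − 2.576 = 1.589.
Power = Φ(1.589) = 0.944.

power ≈ 0.94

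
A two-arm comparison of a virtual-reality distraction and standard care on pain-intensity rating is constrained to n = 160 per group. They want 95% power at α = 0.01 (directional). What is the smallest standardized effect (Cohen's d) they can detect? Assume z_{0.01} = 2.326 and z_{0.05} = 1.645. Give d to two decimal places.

For two independent groups of n = 160 each: d_min = (z_{α} + z_β)·√(2/n).
z-sum = 2.326 + 1.645 = 3.971.
d_min = 3.971 × √(2/160) = 3.971 × 0.1118 = 0.444.

d_min ≈ 0.44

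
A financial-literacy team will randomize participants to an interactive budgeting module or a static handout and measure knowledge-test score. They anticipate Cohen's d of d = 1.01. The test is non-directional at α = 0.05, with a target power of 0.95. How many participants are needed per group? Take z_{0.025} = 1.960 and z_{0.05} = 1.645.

n = 26 per group

For two independent groups with equal n: n = 2·((z_{α/2} + z_β) / d)².
z_{α/2} + z_β = 1.960 + 1.645 = 3.605.
n = 2 × (3.605 / 1.01)² = 2 × 3.569² = 2 × 12.74 = 25.5.
Round up to the next whole participant.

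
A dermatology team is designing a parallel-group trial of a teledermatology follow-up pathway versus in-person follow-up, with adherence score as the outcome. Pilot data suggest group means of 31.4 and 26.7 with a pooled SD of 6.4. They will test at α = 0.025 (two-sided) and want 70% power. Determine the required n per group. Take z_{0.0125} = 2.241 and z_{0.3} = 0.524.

Cohen's d = |M₁ − M₂| / SD_pooled = |31.4 − 26.7| / 6.4 = 4.7 / 6.4 = 0.734.
For two independent groups with equal n: n = 2·((z_{α/2} + z_β) / d)².
z_{α/2} + z_β = 2.241 + 0.524 = 2.765.
n = 2 × (2.765 / 0.734)² = 2 × 3.767² = 2 × 14.19 = 28.4.
Round up to the next whole participant.

n = 29 per group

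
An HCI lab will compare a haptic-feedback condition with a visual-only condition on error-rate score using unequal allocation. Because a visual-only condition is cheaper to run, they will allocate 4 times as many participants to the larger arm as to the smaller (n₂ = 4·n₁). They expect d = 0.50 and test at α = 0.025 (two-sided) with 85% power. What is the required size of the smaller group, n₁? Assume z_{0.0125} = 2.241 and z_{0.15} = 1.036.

With allocation ratio k = n₂/n₁ = 4, Var(x̄₁−x̄₂) = σ²(1/n₁ + 1/(k·n₁)) = σ²·(k+1)/(k·n₁).
So n₁ = (1 + 1/k)·((z_{α/2} + z_β)/d)² = 1.250 × (3.277/0.50)².
n₁ = 1.250 × 42.95 = 53.7.
Round up: n₁ = 54, giving n₂ = 4 × 54 = 216.

n₁ = 54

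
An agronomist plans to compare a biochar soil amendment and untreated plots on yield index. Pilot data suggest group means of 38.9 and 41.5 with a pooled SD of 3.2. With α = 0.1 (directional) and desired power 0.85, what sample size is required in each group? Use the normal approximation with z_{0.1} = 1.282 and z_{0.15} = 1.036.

n = 17 per group

Cohen's d = |M₁ − M₂| / SD_pooled = |38.9 − 41.5| / 3.2 = 2.6 / 3.2 = 0.813.
For two independent groups with equal n: n = 2·((z_{α} + z_β) / d)².
z_{α} + z_β = 1.282 + 1.036 = 2.318.
n = 2 × (2.318 / 0.813)² = 2 × 2.851² = 2 × 8.13 = 16.3.
Round up to the next whole participant.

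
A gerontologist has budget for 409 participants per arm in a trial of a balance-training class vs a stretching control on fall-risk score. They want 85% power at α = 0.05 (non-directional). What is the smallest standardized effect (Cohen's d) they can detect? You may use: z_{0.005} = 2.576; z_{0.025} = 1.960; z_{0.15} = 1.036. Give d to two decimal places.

For two independent groups of n = 409 each: d_min = (z_{α/2} + z_β)·√(2/n).
z-sum = 1.960 + 1.036 = 2.996.
d_min = 2.996 × √(2/409) = 2.996 × 0.0699 = 0.210.

d_min ≈ 0.21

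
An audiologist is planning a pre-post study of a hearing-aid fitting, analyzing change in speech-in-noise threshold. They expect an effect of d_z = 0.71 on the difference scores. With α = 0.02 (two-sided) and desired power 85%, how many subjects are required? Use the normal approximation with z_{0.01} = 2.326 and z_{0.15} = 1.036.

For a paired (one-sample on differences) test: n = ((z_{α/2} + z_β) / d)².
z_{α/2} + z_β = 2.326 + 1.036 = 3.362.
n = (3.362 / 0.71)² = 4.735² = 22.42.
Round up.

n = 23 pairs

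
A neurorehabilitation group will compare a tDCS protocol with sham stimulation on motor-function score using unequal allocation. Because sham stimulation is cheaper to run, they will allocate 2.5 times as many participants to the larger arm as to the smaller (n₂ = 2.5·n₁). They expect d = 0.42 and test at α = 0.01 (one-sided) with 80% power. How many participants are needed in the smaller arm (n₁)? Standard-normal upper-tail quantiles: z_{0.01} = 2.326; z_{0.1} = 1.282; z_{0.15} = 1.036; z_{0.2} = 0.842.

With allocation ratio k = n₂/n₁ = 2.5, Var(x̄₁−x̄₂) = σ²(1/n₁ + 1/(k·n₁)) = σ²·(k+1)/(k·n₁).
So n₁ = (1 + 1/k)·((z_{α} + z_β)/d)² = 1.400 × (3.168/0.42)².
n₁ = 1.400 × 56.89 = 79.7.
Round up: n₁ = 80, giving n₂ = 2.5 × 80 = 200.

n₁ = 80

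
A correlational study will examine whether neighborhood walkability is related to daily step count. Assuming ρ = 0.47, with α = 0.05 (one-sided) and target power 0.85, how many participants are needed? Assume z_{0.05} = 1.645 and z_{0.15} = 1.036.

n = 31

Fisher's z: C = ½·ln((1+r)/(1−r)) = ½·ln(2.7736) = 0.5101.
n = ((z_{α} + z_β)/C)² + 3.
(1.645 + 1.036) / 0.5101 = 2.681 / 0.5101 = 5.256.
n = 5.256² + 3 = 27.62 + 3 = 30.6.
Round up.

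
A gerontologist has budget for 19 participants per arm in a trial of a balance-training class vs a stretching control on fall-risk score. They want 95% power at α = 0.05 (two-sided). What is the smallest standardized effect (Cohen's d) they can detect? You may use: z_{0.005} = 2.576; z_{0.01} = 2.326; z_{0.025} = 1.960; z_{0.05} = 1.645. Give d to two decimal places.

d_min ≈ 1.17

For two independent groups of n = 19 each: d_min = (z_{α/2} + z_β)·√(2/n).
z-sum = 1.960 + 1.645 = 3.605.
d_min = 3.605 × √(2/19) = 3.605 × 0.3244 = 1.170.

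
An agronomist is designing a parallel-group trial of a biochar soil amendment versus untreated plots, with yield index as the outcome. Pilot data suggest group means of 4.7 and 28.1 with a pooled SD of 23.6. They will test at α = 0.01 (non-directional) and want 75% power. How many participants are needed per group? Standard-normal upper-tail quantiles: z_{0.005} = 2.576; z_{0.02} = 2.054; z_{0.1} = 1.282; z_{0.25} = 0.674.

Cohen's d = |M₁ − M₂| / SD_pooled = |4.7 − 28.1| / 23.6 = 23.4 / 23.6 = 0.992.
For two independent groups with equal n: n = 2·((z_{α/2} + z_β) / d)².
z_{α/2} + z_β = 2.576 + 0.674 = 3.250.
n = 2 × (3.250 / 0.992)² = 2 × 3.276² = 2 × 10.73 = 21.5.
Round up to the next whole participant.

n = 22 per group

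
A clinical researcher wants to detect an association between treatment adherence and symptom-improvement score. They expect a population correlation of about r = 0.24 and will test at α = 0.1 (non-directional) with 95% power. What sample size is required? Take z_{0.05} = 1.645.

Fisher's z: C = ½·ln((1+r)/(1−r)) = ½·ln(1.6316) = 0.2448.
n = ((z_{α/2} + z_β)/C)² + 3.
(1.645 + 1.645) / 0.2448 = 3.290 / 0.2448 = 13.440.
n = 13.440² + 3 = 180.62 + 3 = 183.6.
Round up.

n = 184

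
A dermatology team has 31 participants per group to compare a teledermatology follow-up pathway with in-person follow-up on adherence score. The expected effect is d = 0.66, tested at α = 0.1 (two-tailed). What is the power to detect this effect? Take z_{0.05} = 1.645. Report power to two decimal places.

power ≈ 0.83

For two equal groups, power = Φ(d·√(n/2) − z_{α/2}).
d·√(n/2) = 0.66 × √(31/2) = 0.66 × 3.937 = 2.598.
z_β = 2.598 − 1.645 = 0.953.
Power = Φ(0.953) = 0.830.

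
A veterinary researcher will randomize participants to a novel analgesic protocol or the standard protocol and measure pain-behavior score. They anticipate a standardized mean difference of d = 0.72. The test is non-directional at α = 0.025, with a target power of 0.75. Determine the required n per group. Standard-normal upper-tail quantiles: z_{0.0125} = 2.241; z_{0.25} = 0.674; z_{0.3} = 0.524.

n = 33 per group

For two independent groups with equal n: n = 2·((z_{α/2} + z_β) / d)².
z_{α/2} + z_β = 2.241 + 0.674 = 2.915.
n = 2 × (2.915 / 0.72)² = 2 × 4.049² = 2 × 16.39 = 32.8.
Round up to the next whole participant.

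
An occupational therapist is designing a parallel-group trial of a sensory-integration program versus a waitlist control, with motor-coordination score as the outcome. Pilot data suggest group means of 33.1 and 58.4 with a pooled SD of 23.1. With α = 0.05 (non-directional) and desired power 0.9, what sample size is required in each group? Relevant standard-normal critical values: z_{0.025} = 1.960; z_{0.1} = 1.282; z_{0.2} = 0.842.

Cohen's d = |M₁ − M₂| / SD_pooled = |33.1 − 58.4| / 23.1 = 25.3 / 23.1 = 1.095.
For two independent groups with equal n: n = 2·((z_{α/2} + z_β) / d)².
z_{α/2} + z_β = 1.960 + 1.282 = 3.242.
n = 2 × (3.242 / 1.095)² = 2 × 2.961² = 2 × 8.77 = 17.5.
Round up to the next whole participant.

n = 18 per group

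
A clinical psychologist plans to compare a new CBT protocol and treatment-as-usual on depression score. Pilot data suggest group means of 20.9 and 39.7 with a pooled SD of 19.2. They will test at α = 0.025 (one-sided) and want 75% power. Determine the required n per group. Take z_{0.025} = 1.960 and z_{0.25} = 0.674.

n = 15 per group

Cohen's d = |M₁ − M₂| / SD_pooled = |20.9 − 39.7| / 19.2 = 18.8 / 19.2 = 0.979.
For two independent groups with equal n: n = 2·((z_{α} + z_β) / d)².
z_{α} + z_β = 1.960 + 0.674 = 2.634.
n = 2 × (2.634 / 0.979)² = 2 × 2.691² = 2 × 7.24 = 14.5.
Round up to the next whole participant.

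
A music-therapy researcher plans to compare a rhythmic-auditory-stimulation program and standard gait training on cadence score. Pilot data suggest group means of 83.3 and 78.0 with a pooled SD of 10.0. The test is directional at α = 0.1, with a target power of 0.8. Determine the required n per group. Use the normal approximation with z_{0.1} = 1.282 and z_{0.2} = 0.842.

Cohen's d = |M₁ − M₂| / SD_pooled = |83.3 − 78.0| / 10.0 = 5.3 / 10.0 = 0.530.
For two independent groups with equal n: n = 2·((z_{α} + z_β) / d)².
z_{α} + z_β = 1.282 + 0.842 = 2.124.
n = 2 × (2.124 / 0.530)² = 2 × 4.008² = 2 × 16.06 = 32.1.
Round up to the next whole participant.

n = 33 per group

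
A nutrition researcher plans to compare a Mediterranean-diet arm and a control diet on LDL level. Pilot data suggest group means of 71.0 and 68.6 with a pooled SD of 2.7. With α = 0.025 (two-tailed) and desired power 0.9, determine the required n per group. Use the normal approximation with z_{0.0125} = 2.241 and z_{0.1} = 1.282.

Cohen's d = |M₁ − M₂| / SD_pooled = |71.0 − 68.6| / 2.7 = 2.4 / 2.7 = 0.889.
For two independent groups with equal n: n = 2·((z_{α/2} + z_β) / d)².
z_{α/2} + z_β = 2.241 + 1.282 = 3.523.
n = 2 × (3.523 / 0.889)² = 2 × 3.963² = 2 × 15.70 = 31.4.
Round up to the next whole participant.

n = 32 per group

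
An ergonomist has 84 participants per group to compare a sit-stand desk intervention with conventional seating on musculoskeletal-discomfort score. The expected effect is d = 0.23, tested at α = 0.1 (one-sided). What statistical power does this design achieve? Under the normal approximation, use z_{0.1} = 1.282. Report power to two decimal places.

power ≈ 0.58

For two equal groups, power = Φ(d·√(n/2) − z_{α}).
d·√(n/2) = 0.23 × √(84/2) = 0.23 × 6.481 = 1.491.
z_β = 1.491 − 1.282 = 0.209.
Power = Φ(0.209) = 0.583.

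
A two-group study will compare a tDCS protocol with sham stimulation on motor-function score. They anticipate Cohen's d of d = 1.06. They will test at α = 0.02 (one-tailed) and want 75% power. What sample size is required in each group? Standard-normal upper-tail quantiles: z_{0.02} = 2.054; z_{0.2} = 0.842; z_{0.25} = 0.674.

n = 14 per group

For two independent groups with equal n: n = 2·((z_{α} + z_β) / d)².
z_{α} + z_β = 2.054 + 0.674 = 2.728.
n = 2 × (2.728 / 1.06)² = 2 × 2.574² = 2 × 6.62 = 13.2.
Round up to the next whole participant.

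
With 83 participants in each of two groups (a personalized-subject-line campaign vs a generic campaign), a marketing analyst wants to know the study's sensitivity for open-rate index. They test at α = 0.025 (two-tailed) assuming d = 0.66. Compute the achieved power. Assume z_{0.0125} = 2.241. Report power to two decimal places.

For two equal groups, power = Φ(d·√(n/2) − z_{α/2}).
d·√(n/2) = 0.66 × √(83/2) = 0.66 × 6.442 = 4.252.
z_β = 4.252 − 2.241 = 2.011.
Power = Φ(2.011) = 0.978.

power ≈ 0.98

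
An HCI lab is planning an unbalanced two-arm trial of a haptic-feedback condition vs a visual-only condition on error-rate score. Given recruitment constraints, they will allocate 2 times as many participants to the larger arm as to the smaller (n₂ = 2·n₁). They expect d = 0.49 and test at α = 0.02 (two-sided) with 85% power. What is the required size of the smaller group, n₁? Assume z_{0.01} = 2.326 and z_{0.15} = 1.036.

With allocation ratio k = n₂/n₁ = 2, Var(x̄₁−x̄₂) = σ²(1/n₁ + 1/(k·n₁)) = σ²·(k+1)/(k·n₁).
So n₁ = (1 + 1/k)·((z_{α/2} + z_β)/d)² = 1.500 × (3.362/0.49)².
n₁ = 1.500 × 47.08 = 70.6.
Round up: n₁ = 71, giving n₂ = 2 × 71 = 142.

n₁ = 71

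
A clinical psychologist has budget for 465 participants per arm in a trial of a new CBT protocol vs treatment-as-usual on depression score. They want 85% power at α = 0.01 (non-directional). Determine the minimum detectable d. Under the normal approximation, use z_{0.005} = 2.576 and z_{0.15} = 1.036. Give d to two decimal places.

d_min ≈ 0.24

For two independent groups of n = 465 each: d_min = (z_{α/2} + z_β)·√(2/n).
z-sum = 2.576 + 1.036 = 3.612.
d_min = 3.612 × √(2/465) = 3.612 × 0.0656 = 0.237.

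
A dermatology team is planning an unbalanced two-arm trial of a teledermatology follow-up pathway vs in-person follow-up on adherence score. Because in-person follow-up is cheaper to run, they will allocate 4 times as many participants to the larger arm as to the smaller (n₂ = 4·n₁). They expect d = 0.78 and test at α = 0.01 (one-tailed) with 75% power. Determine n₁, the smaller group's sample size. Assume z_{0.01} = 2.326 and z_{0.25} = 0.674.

With allocation ratio k = n₂/n₁ = 4, Var(x̄₁−x̄₂) = σ²(1/n₁ + 1/(k·n₁)) = σ²·(k+1)/(k·n₁).
So n₁ = (1 + 1/k)·((z_{α} + z_β)/d)² = 1.250 × (3.000/0.78)².
n₁ = 1.250 × 14.79 = 18.5.
Round up: n₁ = 19, giving n₂ = 4 × 19 = 76.

n₁ = 19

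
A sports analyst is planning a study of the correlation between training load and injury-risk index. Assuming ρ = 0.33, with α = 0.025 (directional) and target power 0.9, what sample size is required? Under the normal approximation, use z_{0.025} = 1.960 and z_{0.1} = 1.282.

n = 93

Fisher's z: C = ½·ln((1+r)/(1−r)) = ½·ln(1.9851) = 0.3428.
n = ((z_{α} + z_β)/C)² + 3.
(1.960 + 1.282) / 0.3428 = 3.242 / 0.3428 = 9.457.
n = 9.457² + 3 = 89.44 + 3 = 92.4.
Round up.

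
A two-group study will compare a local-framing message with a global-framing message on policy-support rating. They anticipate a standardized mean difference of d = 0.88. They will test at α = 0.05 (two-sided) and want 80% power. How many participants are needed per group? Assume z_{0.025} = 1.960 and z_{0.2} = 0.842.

For two independent groups with equal n: n = 2·((z_{α/2} + z_β) / d)².
z_{α/2} + z_β = 1.960 + 0.842 = 2.802.
n = 2 × (2.802 / 0.88)² = 2 × 3.184² = 2 × 10.14 = 20.3.
Round up to the next whole participant.

n = 21 per group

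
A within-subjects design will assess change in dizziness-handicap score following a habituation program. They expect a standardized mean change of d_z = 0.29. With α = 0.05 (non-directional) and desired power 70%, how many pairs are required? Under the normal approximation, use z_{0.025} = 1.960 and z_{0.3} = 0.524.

n = 74 pairs

For a paired (one-sample on differences) test: n = ((z_{α/2} + z_β) / d)².
z_{α/2} + z_β = 1.960 + 0.524 = 2.484.
n = (2.484 / 0.29)² = 8.566² = 73.37.
Round up.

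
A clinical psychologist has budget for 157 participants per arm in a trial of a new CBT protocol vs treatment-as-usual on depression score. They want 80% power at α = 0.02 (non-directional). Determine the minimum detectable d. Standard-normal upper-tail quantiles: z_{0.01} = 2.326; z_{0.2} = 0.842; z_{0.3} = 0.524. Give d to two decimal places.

d_min ≈ 0.36

For two independent groups of n = 157 each: d_min = (z_{α/2} + z_β)·√(2/n).
z-sum = 2.326 + 0.842 = 3.168.
d_min = 3.168 × √(2/157) = 3.168 × 0.1129 = 0.358.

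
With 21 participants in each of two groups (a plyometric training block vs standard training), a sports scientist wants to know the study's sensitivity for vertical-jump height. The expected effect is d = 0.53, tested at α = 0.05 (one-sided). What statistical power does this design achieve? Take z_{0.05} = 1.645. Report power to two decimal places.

For two equal groups, power = Φ(d·√(n/2) − z_{α}).
d·√(n/2) = 0.53 × √(21/2) = 0.53 × 3.240 = 1.717.
z_β = 1.717 − 1.645 = 0.072.
Power = Φ(0.072) = 0.529.

power ≈ 0.53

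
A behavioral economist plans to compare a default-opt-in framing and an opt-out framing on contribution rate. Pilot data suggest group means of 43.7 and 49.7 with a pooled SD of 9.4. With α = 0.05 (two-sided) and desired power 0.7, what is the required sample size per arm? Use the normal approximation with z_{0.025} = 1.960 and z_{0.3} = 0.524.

Cohen's d = |M₁ − M₂| / SD_pooled = |43.7 − 49.7| / 9.4 = 6.0 / 9.4 = 0.638.
For two independent groups with equal n: n = 2·((z_{α/2} + z_β) / d)².
z_{α/2} + z_β = 1.960 + 0.524 = 2.484.
n = 2 × (2.484 / 0.638)² = 2 × 3.893² = 2 × 15.16 = 30.3.
Round up to the next whole participant.

n = 31 per group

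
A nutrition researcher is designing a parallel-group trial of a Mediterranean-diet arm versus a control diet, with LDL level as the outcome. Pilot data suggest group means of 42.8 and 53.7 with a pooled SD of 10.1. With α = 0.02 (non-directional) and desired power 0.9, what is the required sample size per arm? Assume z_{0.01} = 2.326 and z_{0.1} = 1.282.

n = 23 per group

Cohen's d = |M₁ − M₂| / SD_pooled = |42.8 − 53.7| / 10.1 = 10.9 / 10.1 = 1.079.
For two independent groups with equal n: n = 2·((z_{α/2} + z_β) / d)².
z_{α/2} + z_β = 2.326 + 1.282 = 3.608.
n = 2 × (3.608 / 1.079)² = 2 × 3.344² = 2 × 11.18 = 22.4.
Round up to the next whole participant.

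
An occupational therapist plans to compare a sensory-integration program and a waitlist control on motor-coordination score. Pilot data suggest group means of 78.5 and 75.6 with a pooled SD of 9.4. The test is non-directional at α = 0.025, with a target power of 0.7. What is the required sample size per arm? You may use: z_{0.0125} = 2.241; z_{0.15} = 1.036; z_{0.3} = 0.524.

Cohen's d = |M₁ − M₂| / SD_pooled = |78.5 − 75.6| / 9.4 = 2.9 / 9.4 = 0.309.
For two independent groups with equal n: n = 2·((z_{α/2} + z_β) / d)².
z_{α/2} + z_β = 2.241 + 0.524 = 2.765.
n = 2 × (2.765 / 0.309)² = 2 × 8.948² = 2 × 80.07 = 160.1.
Round up to the next whole participant.

n = 161 per group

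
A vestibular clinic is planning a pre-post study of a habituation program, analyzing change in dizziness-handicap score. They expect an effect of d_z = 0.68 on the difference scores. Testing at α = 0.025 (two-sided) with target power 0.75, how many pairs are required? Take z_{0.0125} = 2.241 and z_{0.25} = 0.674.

n = 19 pairs

For a paired (one-sample on differences) test: n = ((z_{α/2} + z_β) / d)².
z_{α/2} + z_β = 2.241 + 0.674 = 2.915.
n = (2.915 / 0.68)² = 4.287² = 18.38.
Round up.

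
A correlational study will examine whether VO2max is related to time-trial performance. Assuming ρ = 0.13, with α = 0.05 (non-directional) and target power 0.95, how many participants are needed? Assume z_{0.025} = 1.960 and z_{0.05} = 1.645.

Fisher's z: C = ½·ln((1+r)/(1−r)) = ½·ln(1.2989) = 0.1307.
n = ((z_{α/2} + z_β)/C)² + 3.
(1.960 + 1.645) / 0.1307 = 3.605 / 0.1307 = 27.582.
n = 27.582² + 3 = 760.78 + 3 = 763.8.
Round up.

n = 764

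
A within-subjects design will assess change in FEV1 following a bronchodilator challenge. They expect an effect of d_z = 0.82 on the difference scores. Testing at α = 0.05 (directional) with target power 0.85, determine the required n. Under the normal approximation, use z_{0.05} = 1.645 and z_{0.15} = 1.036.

For a paired (one-sample on differences) test: n = ((z_{α} + z_β) / d)².
z_{α} + z_β = 1.645 + 1.036 = 2.681.
n = (2.681 / 0.82)² = 3.270² = 10.69.
Round up.

n = 11 pairs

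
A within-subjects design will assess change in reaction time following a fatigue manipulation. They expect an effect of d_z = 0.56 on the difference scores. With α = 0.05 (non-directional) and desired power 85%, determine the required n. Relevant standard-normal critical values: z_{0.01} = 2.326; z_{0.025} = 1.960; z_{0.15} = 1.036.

n = 29 pairs

For a paired (one-sample on differences) test: n = ((z_{α/2} + z_β) / d)².
z_{α/2} + z_β = 1.960 + 1.036 = 2.996.
n = (2.996 / 0.56)² = 5.350² = 28.62.
Round up.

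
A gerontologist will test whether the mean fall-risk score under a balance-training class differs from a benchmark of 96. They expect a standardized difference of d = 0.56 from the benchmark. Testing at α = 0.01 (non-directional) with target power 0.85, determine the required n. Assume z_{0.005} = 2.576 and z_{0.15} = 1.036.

For a one-sample test: n = ((z_{α/2} + z_β) / d)².
z_{α/2} + z_β = 2.576 + 1.036 = 3.612.
n = (3.612 / 0.56)² = 6.450² = 41.60.
Round up.

n = 42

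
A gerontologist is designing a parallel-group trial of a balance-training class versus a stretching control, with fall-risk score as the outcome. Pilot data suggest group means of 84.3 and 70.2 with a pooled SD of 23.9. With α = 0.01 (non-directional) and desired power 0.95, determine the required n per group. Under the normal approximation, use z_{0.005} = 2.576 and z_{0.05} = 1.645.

n = 103 per group

Cohen's d = |M₁ − M₂| / SD_pooled = |84.3 − 70.2| / 23.9 = 14.1 / 23.9 = 0.590.
For two independent groups with equal n: n = 2·((z_{α/2} + z_β) / d)².
z_{α/2} + z_β = 2.576 + 1.645 = 4.221.
n = 2 × (4.221 / 0.590)² = 2 × 7.154² = 2 × 51.18 = 102.4.
Round up to the next whole participant.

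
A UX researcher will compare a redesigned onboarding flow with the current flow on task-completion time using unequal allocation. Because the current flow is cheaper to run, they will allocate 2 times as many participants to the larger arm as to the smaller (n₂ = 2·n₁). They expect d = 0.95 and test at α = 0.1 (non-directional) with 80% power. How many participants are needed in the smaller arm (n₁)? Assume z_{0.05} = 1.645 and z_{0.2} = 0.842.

With allocation ratio k = n₂/n₁ = 2, Var(x̄₁−x̄₂) = σ²(1/n₁ + 1/(k·n₁)) = σ²·(k+1)/(k·n₁).
So n₁ = (1 + 1/k)·((z_{α/2} + z_β)/d)² = 1.500 × (2.487/0.95)².
n₁ = 1.500 × 6.85 = 10.3.
Round up: n₁ = 11, giving n₂ = 2 × 11 = 22.

n₁ = 11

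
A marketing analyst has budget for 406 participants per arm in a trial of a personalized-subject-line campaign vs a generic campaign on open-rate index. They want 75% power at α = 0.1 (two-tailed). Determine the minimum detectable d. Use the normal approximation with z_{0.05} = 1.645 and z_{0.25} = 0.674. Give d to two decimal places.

d_min ≈ 0.16

For two independent groups of n = 406 each: d_min = (z_{α/2} + z_β)·√(2/n).
z-sum = 1.645 + 0.674 = 2.319.
d_min = 2.319 × √(2/406) = 2.319 × 0.0702 = 0.163.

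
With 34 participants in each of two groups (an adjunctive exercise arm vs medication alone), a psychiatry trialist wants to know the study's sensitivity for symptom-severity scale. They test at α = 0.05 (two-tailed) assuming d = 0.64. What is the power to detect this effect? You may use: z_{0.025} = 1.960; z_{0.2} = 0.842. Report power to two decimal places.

For two equal groups, power = Φ(d·√(n/2) − z_{α/2}).
d·√(n/2) = 0.64 × √(34/2) = 0.64 × 4.123 = 2.639.
z_β = 2.639 − 1.960 = 0.679.
Power = Φ(0.679) = 0.751.

power ≈ 0.75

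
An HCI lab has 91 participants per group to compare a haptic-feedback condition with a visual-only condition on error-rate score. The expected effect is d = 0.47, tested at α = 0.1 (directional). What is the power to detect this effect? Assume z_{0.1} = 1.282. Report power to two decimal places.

For two equal groups, power = Φ(d·√(n/2) − z_{α}).
d·√(n/2) = 0.47 × √(91/2) = 0.47 × 6.745 = 3.170.
z_β = 3.170 − 1.282 = 1.888.
Power = Φ(1.888) = 0.971.

power ≈ 0.97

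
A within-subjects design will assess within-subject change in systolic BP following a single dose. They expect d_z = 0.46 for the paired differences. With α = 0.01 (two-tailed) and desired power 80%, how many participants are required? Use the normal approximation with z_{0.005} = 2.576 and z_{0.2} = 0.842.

n = 56 pairs

For a paired (one-sample on differences) test: n = ((z_{α/2} + z_β) / d)².
z_{α/2} + z_β = 2.576 + 0.842 = 3.418.
n = (3.418 / 0.46)² = 7.430² = 55.21.
Round up.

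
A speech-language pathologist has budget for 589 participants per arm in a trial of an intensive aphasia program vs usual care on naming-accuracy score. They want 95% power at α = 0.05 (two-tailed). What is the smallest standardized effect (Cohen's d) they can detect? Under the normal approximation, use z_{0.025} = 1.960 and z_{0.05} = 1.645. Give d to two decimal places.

d_min ≈ 0.21

For two independent groups of n = 589 each: d_min = (z_{α/2} + z_β)·√(2/n).
z-sum = 1.960 + 1.645 = 3.605.
d_min = 3.605 × √(2/589) = 3.605 × 0.0583 = 0.210.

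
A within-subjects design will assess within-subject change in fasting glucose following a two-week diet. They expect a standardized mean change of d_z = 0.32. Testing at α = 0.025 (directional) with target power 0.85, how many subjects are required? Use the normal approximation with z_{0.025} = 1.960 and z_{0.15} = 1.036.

For a paired (one-sample on differences) test: n = ((z_{α} + z_β) / d)².
z_{α} + z_β = 1.960 + 1.036 = 2.996.
n = (2.996 / 0.32)² = 9.362² = 87.66.
Round up.

n = 88 pairs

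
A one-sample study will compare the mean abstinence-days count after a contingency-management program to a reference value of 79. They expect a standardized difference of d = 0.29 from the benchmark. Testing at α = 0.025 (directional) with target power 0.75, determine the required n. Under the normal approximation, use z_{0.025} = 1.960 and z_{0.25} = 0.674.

For a one-sample test: n = ((z_{α} + z_β) / d)².
z_{α} + z_β = 1.960 + 0.674 = 2.634.
n = (2.634 / 0.29)² = 9.083² = 82.50.
Round up.

n = 83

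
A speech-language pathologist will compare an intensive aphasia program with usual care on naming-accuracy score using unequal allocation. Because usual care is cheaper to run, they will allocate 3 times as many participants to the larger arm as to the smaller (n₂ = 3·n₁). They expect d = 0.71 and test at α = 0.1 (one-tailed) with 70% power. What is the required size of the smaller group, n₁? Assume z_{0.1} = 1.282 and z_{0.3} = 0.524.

n₁ = 9

With allocation ratio k = n₂/n₁ = 3, Var(x̄₁−x̄₂) = σ²(1/n₁ + 1/(k·n₁)) = σ²·(k+1)/(k·n₁).
So n₁ = (1 + 1/k)·((z_{α} + z_β)/d)² = 1.333 × (1.806/0.71)².
n₁ = 1.333 × 6.47 = 8.6.
Round up: n₁ = 9, giving n₂ = 3 × 9 = 27.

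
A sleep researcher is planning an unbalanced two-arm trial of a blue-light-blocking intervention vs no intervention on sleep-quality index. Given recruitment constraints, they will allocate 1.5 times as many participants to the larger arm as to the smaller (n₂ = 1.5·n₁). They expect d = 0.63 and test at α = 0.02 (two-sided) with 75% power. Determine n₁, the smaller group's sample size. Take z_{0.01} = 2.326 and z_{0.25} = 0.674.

n₁ = 38

With allocation ratio k = n₂/n₁ = 1.5, Var(x̄₁−x̄₂) = σ²(1/n₁ + 1/(k·n₁)) = σ²·(k+1)/(k·n₁).
So n₁ = (1 + 1/k)·((z_{α/2} + z_β)/d)² = 1.667 × (3.000/0.63)².
n₁ = 1.667 × 22.68 = 37.8.
Round up: n₁ = 38, giving n₂ = 1.5 × 38 = 57.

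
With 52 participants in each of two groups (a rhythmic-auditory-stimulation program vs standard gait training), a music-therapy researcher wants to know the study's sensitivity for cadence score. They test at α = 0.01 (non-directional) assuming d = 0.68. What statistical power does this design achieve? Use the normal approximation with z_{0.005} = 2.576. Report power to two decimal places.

power ≈ 0.81

For two equal groups, power = Φ(d·√(n/2) − z_{α/2}).
d·√(n/2) = 0.68 × √(52/2) = 0.68 × 5.099 = 3.467.
z_β = 3.467 − 2.576 = 0.891.
Power = Φ(0.891) = 0.814.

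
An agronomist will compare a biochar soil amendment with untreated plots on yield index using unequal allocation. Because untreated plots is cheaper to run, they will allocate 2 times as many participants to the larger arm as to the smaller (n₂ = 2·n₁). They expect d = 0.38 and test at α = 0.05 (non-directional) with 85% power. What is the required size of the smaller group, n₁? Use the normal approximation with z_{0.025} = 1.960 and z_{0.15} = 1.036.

n₁ = 94

With allocation ratio k = n₂/n₁ = 2, Var(x̄₁−x̄₂) = σ²(1/n₁ + 1/(k·n₁)) = σ²·(k+1)/(k·n₁).
So n₁ = (1 + 1/k)·((z_{α/2} + z_β)/d)² = 1.500 × (2.996/0.38)².
n₁ = 1.500 × 62.16 = 93.2.
Round up: n₁ = 94, giving n₂ = 2 × 94 = 188.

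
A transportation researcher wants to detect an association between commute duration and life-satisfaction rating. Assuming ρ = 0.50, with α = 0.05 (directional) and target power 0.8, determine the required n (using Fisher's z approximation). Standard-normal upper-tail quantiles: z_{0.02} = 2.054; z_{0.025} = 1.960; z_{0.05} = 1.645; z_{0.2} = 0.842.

Fisher's z: C = ½·ln((1+r)/(1−r)) = ½·ln(3.0000) = 0.5493.
n = ((z_{α} + z_β)/C)² + 3.
(1.645 + 0.842) / 0.5493 = 2.487 / 0.5493 = 4.528.
n = 4.528² + 3 = 20.50 + 3 = 23.5.
Round up.

n = 24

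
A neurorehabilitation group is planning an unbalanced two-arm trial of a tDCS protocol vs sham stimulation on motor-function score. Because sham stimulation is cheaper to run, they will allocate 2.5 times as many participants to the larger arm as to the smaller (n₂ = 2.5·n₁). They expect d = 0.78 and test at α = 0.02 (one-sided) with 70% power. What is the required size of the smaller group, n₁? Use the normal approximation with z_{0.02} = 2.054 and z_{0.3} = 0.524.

With allocation ratio k = n₂/n₁ = 2.5, Var(x̄₁−x̄₂) = σ²(1/n₁ + 1/(k·n₁)) = σ²·(k+1)/(k·n₁).
So n₁ = (1 + 1/k)·((z_{α} + z_β)/d)² = 1.400 × (2.578/0.78)².
n₁ = 1.400 × 10.92 = 15.3.
Round up: n₁ = 16, giving n₂ = 2.5 × 16 = 40.

n₁ = 16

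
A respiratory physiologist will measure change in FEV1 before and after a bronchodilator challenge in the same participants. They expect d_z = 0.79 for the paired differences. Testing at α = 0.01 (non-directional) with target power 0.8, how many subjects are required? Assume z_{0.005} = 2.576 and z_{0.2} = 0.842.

n = 19 pairs

For a paired (one-sample on differences) test: n = ((z_{α/2} + z_β) / d)².
z_{α/2} + z_β = 2.576 + 0.842 = 3.418.
n = (3.418 / 0.79)² = 4.327² = 18.72.
Round up.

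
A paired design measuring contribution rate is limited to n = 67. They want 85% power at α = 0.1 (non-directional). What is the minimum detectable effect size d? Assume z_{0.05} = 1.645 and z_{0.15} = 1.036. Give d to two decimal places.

d_min ≈ 0.33

For a single sample (or paired design) of n = 67: d_min = (z_{α/2} + z_β)/√n.
z-sum = 1.645 + 1.036 = 2.681.
d_min = 2.681 / √67 = 2.681 / 8.185 = 0.328.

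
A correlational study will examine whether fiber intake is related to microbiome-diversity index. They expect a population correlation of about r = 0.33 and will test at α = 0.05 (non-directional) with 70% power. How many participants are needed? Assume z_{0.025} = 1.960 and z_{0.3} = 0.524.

n = 56

Fisher's z: C = ½·ln((1+r)/(1−r)) = ½·ln(1.9851) = 0.3428.
n = ((z_{α/2} + z_β)/C)² + 3.
(1.960 + 0.524) / 0.3428 = 2.484 / 0.3428 = 7.246.
n = 7.246² + 3 = 52.51 + 3 = 55.5.
Round up.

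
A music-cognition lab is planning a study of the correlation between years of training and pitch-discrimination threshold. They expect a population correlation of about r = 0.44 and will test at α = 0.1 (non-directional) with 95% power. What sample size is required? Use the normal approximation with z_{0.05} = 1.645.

n = 52

Fisher's z: C = ½·ln((1+r)/(1−r)) = ½·ln(2.5714) = 0.4722.
n = ((z_{α/2} + z_β)/C)² + 3.
(1.645 + 1.645) / 0.4722 = 3.290 / 0.4722 = 6.967.
n = 6.967² + 3 = 48.54 + 3 = 51.5.
Round up.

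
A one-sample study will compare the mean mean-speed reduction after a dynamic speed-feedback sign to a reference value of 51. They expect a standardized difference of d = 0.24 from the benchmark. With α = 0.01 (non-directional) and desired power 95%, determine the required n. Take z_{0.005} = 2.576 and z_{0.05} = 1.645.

For a one-sample test: n = ((z_{α/2} + z_β) / d)².
z_{α/2} + z_β = 2.576 + 1.645 = 4.221.
n = (4.221 / 0.24)² = 17.588² = 309.32.
Round up.

n = 310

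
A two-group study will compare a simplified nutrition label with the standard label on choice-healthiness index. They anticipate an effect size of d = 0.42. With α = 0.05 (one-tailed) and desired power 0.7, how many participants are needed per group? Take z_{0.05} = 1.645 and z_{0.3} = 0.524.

n = 54 per group

For two independent groups with equal n: n = 2·((z_{α} + z_β) / d)².
z_{α} + z_β = 1.645 + 0.524 = 2.169.
n = 2 × (2.169 / 0.42)² = 2 × 5.164² = 2 × 26.67 = 53.3.
Round up to the next whole participant.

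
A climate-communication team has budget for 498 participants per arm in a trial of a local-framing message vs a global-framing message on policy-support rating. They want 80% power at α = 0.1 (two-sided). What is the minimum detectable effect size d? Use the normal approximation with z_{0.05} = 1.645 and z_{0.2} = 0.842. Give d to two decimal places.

For two independent groups of n = 498 each: d_min = (z_{α/2} + z_β)·√(2/n).
z-sum = 1.645 + 0.842 = 2.487.
d_min = 2.487 × √(2/498) = 2.487 × 0.0634 = 0.158.

d_min ≈ 0.16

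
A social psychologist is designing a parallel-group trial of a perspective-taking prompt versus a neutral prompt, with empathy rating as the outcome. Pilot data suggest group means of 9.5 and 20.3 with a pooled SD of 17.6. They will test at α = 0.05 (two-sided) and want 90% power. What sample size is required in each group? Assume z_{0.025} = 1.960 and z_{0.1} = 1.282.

n = 56 per group

Cohen's d = |M₁ − M₂| / SD_pooled = |9.5 − 20.3| / 17.6 = 10.8 / 17.6 = 0.614.
For two independent groups with equal n: n = 2·((z_{α/2} + z_β) / d)².
z_{α/2} + z_β = 1.960 + 1.282 = 3.242.
n = 2 × (3.242 / 0.614)² = 2 × 5.280² = 2 × 27.88 = 55.8.
Round up to the next whole participant.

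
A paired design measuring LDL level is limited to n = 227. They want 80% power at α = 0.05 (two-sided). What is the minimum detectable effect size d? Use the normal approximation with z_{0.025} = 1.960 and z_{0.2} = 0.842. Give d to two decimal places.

For a single sample (or paired design) of n = 227: d_min = (z_{α/2} + z_β)/√n.
z-sum = 1.960 + 0.842 = 2.802.
d_min = 2.802 / √227 = 2.802 / 15.067 = 0.186.

d_min ≈ 0.19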